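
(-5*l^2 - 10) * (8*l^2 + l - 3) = -40*l^4 - 5*l^3 - 65*l^2 - 10*l + 30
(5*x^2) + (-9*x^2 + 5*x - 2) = -4*x^2 + 5*x - 2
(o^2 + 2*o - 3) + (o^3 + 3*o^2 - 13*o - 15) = o^3 + 4*o^2 - 11*o - 18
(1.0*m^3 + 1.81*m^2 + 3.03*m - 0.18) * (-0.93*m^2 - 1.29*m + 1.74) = -0.93*m^5 - 2.9733*m^4 - 3.4128*m^3 - 0.5919*m^2 + 5.5044*m - 0.3132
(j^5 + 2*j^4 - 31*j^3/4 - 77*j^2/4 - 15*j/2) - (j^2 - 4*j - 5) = j^5 + 2*j^4 - 31*j^3/4 - 81*j^2/4 - 7*j/2 + 5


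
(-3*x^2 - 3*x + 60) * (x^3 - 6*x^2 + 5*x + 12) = -3*x^5 + 15*x^4 + 63*x^3 - 411*x^2 + 264*x + 720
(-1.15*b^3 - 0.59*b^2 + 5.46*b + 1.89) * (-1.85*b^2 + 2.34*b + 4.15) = 2.1275*b^5 - 1.5995*b^4 - 16.2541*b^3 + 6.8314*b^2 + 27.0816*b + 7.8435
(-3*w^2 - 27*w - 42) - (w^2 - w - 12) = -4*w^2 - 26*w - 30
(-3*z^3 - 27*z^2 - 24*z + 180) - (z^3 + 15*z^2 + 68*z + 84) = -4*z^3 - 42*z^2 - 92*z + 96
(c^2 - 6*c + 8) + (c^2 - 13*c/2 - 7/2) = 2*c^2 - 25*c/2 + 9/2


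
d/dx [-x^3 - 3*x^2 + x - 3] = -3*x^2 - 6*x + 1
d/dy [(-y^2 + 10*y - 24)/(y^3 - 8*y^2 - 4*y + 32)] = (y^4 - 20*y^3 + 156*y^2 - 448*y + 224)/(y^6 - 16*y^5 + 56*y^4 + 128*y^3 - 496*y^2 - 256*y + 1024)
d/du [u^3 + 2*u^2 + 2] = u*(3*u + 4)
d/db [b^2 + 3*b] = 2*b + 3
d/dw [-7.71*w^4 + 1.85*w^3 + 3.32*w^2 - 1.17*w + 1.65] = -30.84*w^3 + 5.55*w^2 + 6.64*w - 1.17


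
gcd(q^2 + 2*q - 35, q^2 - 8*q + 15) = q - 5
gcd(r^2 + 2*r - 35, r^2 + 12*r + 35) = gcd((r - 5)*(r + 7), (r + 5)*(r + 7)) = r + 7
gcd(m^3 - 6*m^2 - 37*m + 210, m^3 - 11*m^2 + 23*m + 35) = m^2 - 12*m + 35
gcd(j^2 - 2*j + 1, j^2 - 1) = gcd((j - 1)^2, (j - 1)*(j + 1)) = j - 1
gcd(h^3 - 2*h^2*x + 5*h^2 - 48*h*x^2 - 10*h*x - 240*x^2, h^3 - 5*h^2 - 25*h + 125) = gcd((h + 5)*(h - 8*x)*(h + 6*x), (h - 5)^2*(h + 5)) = h + 5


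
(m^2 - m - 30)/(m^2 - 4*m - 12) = (m + 5)/(m + 2)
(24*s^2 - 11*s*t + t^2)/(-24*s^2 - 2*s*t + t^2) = (-24*s^2 + 11*s*t - t^2)/(24*s^2 + 2*s*t - t^2)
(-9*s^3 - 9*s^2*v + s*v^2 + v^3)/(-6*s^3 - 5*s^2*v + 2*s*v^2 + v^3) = (3*s - v)/(2*s - v)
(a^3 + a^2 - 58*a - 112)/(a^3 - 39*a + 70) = (a^2 - 6*a - 16)/(a^2 - 7*a + 10)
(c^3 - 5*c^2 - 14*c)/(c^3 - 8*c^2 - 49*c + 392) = c*(c + 2)/(c^2 - c - 56)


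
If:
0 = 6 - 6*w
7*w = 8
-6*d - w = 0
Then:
No Solution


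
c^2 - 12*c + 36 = (c - 6)^2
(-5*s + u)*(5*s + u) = -25*s^2 + u^2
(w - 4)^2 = w^2 - 8*w + 16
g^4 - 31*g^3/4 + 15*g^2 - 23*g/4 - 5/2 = (g - 5)*(g - 2)*(g - 1)*(g + 1/4)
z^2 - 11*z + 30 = (z - 6)*(z - 5)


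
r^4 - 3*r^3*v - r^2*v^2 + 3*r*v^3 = r*(r - 3*v)*(r - v)*(r + v)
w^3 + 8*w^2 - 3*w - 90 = (w - 3)*(w + 5)*(w + 6)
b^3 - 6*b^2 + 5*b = b*(b - 5)*(b - 1)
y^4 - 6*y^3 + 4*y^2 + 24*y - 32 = (y - 4)*(y - 2)^2*(y + 2)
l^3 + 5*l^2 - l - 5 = (l - 1)*(l + 1)*(l + 5)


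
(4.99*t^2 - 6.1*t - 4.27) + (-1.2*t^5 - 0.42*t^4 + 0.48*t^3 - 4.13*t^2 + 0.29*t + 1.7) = -1.2*t^5 - 0.42*t^4 + 0.48*t^3 + 0.86*t^2 - 5.81*t - 2.57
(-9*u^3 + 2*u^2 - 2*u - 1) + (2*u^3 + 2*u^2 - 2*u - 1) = -7*u^3 + 4*u^2 - 4*u - 2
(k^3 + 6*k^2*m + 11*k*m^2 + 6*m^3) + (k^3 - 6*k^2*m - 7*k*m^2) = 2*k^3 + 4*k*m^2 + 6*m^3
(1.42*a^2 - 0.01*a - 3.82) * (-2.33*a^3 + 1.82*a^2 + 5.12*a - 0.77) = -3.3086*a^5 + 2.6077*a^4 + 16.1528*a^3 - 8.097*a^2 - 19.5507*a + 2.9414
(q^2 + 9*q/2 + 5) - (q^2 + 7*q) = 5 - 5*q/2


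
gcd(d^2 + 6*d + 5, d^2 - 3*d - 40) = d + 5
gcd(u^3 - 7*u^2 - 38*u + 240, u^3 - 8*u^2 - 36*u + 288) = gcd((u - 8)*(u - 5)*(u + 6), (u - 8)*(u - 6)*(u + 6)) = u^2 - 2*u - 48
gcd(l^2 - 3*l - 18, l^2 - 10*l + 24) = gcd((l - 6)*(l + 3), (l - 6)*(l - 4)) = l - 6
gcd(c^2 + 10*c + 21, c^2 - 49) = c + 7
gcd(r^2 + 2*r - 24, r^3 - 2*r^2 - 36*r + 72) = r + 6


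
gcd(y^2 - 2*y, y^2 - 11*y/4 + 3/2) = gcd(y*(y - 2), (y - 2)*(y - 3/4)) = y - 2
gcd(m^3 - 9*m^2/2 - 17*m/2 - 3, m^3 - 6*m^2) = m - 6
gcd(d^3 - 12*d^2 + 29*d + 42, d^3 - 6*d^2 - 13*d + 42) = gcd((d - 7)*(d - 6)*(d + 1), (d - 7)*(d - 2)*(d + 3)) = d - 7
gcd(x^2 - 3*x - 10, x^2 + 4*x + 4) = x + 2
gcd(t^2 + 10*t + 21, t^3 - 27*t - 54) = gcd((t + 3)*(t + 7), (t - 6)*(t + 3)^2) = t + 3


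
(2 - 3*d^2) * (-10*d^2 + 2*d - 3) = 30*d^4 - 6*d^3 - 11*d^2 + 4*d - 6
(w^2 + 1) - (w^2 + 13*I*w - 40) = -13*I*w + 41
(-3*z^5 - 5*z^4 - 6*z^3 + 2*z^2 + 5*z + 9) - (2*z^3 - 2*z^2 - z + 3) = -3*z^5 - 5*z^4 - 8*z^3 + 4*z^2 + 6*z + 6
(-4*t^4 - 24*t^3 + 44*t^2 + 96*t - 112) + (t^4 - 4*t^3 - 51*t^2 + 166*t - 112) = -3*t^4 - 28*t^3 - 7*t^2 + 262*t - 224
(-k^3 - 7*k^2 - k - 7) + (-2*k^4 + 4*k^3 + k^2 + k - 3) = -2*k^4 + 3*k^3 - 6*k^2 - 10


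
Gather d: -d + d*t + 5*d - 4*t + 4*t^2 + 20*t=d*(t + 4) + 4*t^2 + 16*t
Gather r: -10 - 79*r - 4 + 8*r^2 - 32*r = 8*r^2 - 111*r - 14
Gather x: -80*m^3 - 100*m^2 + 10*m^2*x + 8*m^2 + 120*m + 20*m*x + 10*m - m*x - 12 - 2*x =-80*m^3 - 92*m^2 + 130*m + x*(10*m^2 + 19*m - 2) - 12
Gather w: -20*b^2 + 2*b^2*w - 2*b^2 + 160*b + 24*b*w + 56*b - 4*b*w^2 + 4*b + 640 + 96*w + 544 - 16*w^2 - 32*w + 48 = -22*b^2 + 220*b + w^2*(-4*b - 16) + w*(2*b^2 + 24*b + 64) + 1232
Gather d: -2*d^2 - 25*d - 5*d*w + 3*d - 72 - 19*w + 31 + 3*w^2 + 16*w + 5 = -2*d^2 + d*(-5*w - 22) + 3*w^2 - 3*w - 36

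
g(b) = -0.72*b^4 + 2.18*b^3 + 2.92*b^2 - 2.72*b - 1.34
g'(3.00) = -4.10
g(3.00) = 17.32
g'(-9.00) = 2573.98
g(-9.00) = -6053.48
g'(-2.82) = 97.41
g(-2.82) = -64.87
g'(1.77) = 12.14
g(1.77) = 8.02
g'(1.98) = 12.13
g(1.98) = 10.58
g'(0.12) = -1.93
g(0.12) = -1.62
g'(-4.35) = 332.69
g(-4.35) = -371.50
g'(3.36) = -18.51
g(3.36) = 13.41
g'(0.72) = 3.80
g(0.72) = -1.16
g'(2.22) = 10.97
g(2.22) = 13.38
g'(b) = -2.88*b^3 + 6.54*b^2 + 5.84*b - 2.72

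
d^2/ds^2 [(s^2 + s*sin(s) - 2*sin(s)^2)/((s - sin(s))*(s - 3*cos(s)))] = (-2*s^2*sin(s) - 3*s^2*cos(s) + 6*s*sin(s) - 3*s*sin(2*s) - 4*s*cos(s) - 9*s*cos(2*s)/2 + 27*s/2 + 40*sin(s) + 9*sin(2*s) + 6*cos(s) - 6*cos(2*s) + 18)/(s - 3*cos(s))^3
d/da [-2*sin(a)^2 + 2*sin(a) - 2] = -2*sin(2*a) + 2*cos(a)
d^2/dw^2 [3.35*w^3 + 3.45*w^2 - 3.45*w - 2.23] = 20.1*w + 6.9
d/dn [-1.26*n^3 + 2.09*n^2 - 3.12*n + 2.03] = -3.78*n^2 + 4.18*n - 3.12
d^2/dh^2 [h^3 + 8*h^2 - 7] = 6*h + 16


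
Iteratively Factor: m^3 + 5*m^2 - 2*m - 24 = (m - 2)*(m^2 + 7*m + 12) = (m - 2)*(m + 4)*(m + 3)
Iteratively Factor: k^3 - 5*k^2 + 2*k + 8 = (k - 4)*(k^2 - k - 2) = (k - 4)*(k - 2)*(k + 1)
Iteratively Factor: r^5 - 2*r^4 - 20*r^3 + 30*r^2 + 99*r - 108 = (r + 3)*(r^4 - 5*r^3 - 5*r^2 + 45*r - 36) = (r - 4)*(r + 3)*(r^3 - r^2 - 9*r + 9) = (r - 4)*(r + 3)^2*(r^2 - 4*r + 3) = (r - 4)*(r - 1)*(r + 3)^2*(r - 3)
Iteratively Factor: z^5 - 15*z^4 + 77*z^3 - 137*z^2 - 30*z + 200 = (z - 5)*(z^4 - 10*z^3 + 27*z^2 - 2*z - 40) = (z - 5)^2*(z^3 - 5*z^2 + 2*z + 8) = (z - 5)^2*(z - 4)*(z^2 - z - 2) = (z - 5)^2*(z - 4)*(z - 2)*(z + 1)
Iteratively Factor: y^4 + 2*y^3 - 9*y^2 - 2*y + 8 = (y + 1)*(y^3 + y^2 - 10*y + 8) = (y - 2)*(y + 1)*(y^2 + 3*y - 4) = (y - 2)*(y - 1)*(y + 1)*(y + 4)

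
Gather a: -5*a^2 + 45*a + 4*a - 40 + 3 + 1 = -5*a^2 + 49*a - 36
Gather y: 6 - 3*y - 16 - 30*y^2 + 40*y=-30*y^2 + 37*y - 10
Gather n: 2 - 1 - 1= 0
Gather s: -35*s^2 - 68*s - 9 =-35*s^2 - 68*s - 9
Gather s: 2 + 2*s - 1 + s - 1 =3*s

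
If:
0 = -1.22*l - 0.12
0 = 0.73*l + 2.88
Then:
No Solution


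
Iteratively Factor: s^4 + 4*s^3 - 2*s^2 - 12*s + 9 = (s - 1)*(s^3 + 5*s^2 + 3*s - 9) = (s - 1)^2*(s^2 + 6*s + 9) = (s - 1)^2*(s + 3)*(s + 3)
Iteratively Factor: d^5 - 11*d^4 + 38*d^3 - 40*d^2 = (d - 4)*(d^4 - 7*d^3 + 10*d^2) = d*(d - 4)*(d^3 - 7*d^2 + 10*d) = d*(d - 4)*(d - 2)*(d^2 - 5*d) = d^2*(d - 4)*(d - 2)*(d - 5)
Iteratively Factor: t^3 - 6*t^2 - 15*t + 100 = (t + 4)*(t^2 - 10*t + 25) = (t - 5)*(t + 4)*(t - 5)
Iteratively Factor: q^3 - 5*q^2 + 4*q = (q - 4)*(q^2 - q) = (q - 4)*(q - 1)*(q)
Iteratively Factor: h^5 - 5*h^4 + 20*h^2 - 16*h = (h - 4)*(h^4 - h^3 - 4*h^2 + 4*h) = (h - 4)*(h - 1)*(h^3 - 4*h) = (h - 4)*(h - 2)*(h - 1)*(h^2 + 2*h) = h*(h - 4)*(h - 2)*(h - 1)*(h + 2)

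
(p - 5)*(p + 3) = p^2 - 2*p - 15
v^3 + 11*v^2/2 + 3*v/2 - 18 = (v - 3/2)*(v + 3)*(v + 4)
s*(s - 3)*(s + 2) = s^3 - s^2 - 6*s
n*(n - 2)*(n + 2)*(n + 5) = n^4 + 5*n^3 - 4*n^2 - 20*n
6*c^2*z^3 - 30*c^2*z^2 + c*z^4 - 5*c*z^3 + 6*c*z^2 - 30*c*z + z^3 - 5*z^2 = z*(6*c + z)*(z - 5)*(c*z + 1)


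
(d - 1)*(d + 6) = d^2 + 5*d - 6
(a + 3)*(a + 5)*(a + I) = a^3 + 8*a^2 + I*a^2 + 15*a + 8*I*a + 15*I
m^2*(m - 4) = m^3 - 4*m^2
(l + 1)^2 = l^2 + 2*l + 1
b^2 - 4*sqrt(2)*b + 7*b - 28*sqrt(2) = (b + 7)*(b - 4*sqrt(2))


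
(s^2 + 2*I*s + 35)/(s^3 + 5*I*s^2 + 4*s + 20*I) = (s^2 + 2*I*s + 35)/(s^3 + 5*I*s^2 + 4*s + 20*I)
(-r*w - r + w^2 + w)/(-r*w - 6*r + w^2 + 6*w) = (w + 1)/(w + 6)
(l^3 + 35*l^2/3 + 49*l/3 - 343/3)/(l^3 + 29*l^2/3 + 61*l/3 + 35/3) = (3*l^2 + 14*l - 49)/(3*l^2 + 8*l + 5)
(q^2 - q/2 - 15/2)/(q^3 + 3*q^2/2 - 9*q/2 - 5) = (q - 3)/(q^2 - q - 2)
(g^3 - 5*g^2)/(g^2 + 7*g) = g*(g - 5)/(g + 7)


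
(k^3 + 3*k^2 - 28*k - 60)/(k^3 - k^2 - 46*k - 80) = (k^2 + k - 30)/(k^2 - 3*k - 40)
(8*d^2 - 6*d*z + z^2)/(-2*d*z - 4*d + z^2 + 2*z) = (-4*d + z)/(z + 2)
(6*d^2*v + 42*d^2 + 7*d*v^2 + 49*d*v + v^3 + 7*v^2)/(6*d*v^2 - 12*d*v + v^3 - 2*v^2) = (d*v + 7*d + v^2 + 7*v)/(v*(v - 2))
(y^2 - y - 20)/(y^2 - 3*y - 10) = (y + 4)/(y + 2)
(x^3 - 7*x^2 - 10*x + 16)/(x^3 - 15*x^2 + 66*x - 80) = (x^2 + x - 2)/(x^2 - 7*x + 10)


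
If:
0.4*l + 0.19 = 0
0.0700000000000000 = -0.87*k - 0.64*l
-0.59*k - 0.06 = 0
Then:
No Solution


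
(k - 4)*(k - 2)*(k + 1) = k^3 - 5*k^2 + 2*k + 8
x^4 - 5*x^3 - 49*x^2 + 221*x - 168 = (x - 8)*(x - 3)*(x - 1)*(x + 7)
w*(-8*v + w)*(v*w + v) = -8*v^2*w^2 - 8*v^2*w + v*w^3 + v*w^2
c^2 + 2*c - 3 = (c - 1)*(c + 3)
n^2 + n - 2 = (n - 1)*(n + 2)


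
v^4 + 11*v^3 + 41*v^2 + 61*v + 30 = (v + 1)*(v + 2)*(v + 3)*(v + 5)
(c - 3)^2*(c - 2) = c^3 - 8*c^2 + 21*c - 18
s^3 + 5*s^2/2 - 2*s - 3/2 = (s - 1)*(s + 1/2)*(s + 3)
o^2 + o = o*(o + 1)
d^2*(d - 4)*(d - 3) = d^4 - 7*d^3 + 12*d^2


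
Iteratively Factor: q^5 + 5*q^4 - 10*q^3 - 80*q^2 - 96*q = (q + 4)*(q^4 + q^3 - 14*q^2 - 24*q) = (q + 2)*(q + 4)*(q^3 - q^2 - 12*q) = q*(q + 2)*(q + 4)*(q^2 - q - 12) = q*(q + 2)*(q + 3)*(q + 4)*(q - 4)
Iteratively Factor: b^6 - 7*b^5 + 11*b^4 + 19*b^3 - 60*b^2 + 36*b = (b - 3)*(b^5 - 4*b^4 - b^3 + 16*b^2 - 12*b) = (b - 3)*(b - 1)*(b^4 - 3*b^3 - 4*b^2 + 12*b) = b*(b - 3)*(b - 1)*(b^3 - 3*b^2 - 4*b + 12) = b*(b - 3)^2*(b - 1)*(b^2 - 4) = b*(b - 3)^2*(b - 1)*(b + 2)*(b - 2)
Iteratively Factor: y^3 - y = (y - 1)*(y^2 + y) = y*(y - 1)*(y + 1)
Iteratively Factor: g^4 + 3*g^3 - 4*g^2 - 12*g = (g)*(g^3 + 3*g^2 - 4*g - 12) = g*(g + 3)*(g^2 - 4) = g*(g - 2)*(g + 3)*(g + 2)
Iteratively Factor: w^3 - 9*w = (w - 3)*(w^2 + 3*w) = w*(w - 3)*(w + 3)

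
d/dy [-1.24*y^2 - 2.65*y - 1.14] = -2.48*y - 2.65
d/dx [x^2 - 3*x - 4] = 2*x - 3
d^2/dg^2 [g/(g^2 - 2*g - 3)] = 2*(-4*g*(g - 1)^2 + (2 - 3*g)*(-g^2 + 2*g + 3))/(-g^2 + 2*g + 3)^3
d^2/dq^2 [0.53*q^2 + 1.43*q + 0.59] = 1.06000000000000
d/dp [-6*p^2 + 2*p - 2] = 2 - 12*p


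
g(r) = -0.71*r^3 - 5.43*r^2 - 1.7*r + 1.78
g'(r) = -2.13*r^2 - 10.86*r - 1.7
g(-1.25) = -3.19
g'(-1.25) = 8.55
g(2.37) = -42.20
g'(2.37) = -39.40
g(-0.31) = 1.81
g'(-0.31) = 1.46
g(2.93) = -67.68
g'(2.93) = -51.81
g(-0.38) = 1.68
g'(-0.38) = 2.12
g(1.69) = -20.03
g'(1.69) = -26.14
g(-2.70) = -19.24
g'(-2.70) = 12.09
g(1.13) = -8.10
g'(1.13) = -16.69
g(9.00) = -970.94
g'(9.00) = -271.97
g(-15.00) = 1201.78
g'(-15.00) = -318.05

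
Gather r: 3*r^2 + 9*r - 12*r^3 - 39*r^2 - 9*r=-12*r^3 - 36*r^2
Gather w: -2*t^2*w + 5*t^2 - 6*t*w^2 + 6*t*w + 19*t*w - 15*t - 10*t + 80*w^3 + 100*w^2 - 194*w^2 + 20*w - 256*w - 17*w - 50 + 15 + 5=5*t^2 - 25*t + 80*w^3 + w^2*(-6*t - 94) + w*(-2*t^2 + 25*t - 253) - 30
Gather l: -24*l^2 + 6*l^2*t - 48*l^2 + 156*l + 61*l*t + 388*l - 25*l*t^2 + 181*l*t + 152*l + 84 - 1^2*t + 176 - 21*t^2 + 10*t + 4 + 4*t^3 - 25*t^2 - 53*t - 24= l^2*(6*t - 72) + l*(-25*t^2 + 242*t + 696) + 4*t^3 - 46*t^2 - 44*t + 240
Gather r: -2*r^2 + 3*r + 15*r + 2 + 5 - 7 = -2*r^2 + 18*r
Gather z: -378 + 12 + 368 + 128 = 130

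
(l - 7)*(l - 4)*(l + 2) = l^3 - 9*l^2 + 6*l + 56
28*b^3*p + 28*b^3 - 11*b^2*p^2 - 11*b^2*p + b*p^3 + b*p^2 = (-7*b + p)*(-4*b + p)*(b*p + b)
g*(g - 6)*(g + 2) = g^3 - 4*g^2 - 12*g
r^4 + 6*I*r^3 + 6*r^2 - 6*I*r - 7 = (r - I)*(r + 7*I)*(-I*r + I)*(I*r + I)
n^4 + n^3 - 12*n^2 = n^2*(n - 3)*(n + 4)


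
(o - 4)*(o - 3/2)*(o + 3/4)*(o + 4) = o^4 - 3*o^3/4 - 137*o^2/8 + 12*o + 18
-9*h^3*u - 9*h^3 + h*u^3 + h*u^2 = (-3*h + u)*(3*h + u)*(h*u + h)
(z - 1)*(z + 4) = z^2 + 3*z - 4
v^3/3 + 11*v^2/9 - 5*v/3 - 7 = (v/3 + 1)*(v - 7/3)*(v + 3)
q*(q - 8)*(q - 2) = q^3 - 10*q^2 + 16*q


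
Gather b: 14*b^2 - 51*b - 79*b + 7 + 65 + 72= 14*b^2 - 130*b + 144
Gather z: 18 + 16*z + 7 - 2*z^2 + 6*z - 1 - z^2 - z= -3*z^2 + 21*z + 24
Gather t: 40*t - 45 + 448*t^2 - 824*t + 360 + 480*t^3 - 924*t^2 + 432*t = 480*t^3 - 476*t^2 - 352*t + 315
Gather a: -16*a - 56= -16*a - 56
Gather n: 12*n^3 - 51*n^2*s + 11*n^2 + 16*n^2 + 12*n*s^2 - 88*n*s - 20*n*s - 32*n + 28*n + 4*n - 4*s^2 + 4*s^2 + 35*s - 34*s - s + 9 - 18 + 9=12*n^3 + n^2*(27 - 51*s) + n*(12*s^2 - 108*s)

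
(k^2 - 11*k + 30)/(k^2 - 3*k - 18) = (k - 5)/(k + 3)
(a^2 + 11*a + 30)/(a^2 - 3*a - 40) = (a + 6)/(a - 8)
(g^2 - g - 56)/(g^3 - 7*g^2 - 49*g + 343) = (g - 8)/(g^2 - 14*g + 49)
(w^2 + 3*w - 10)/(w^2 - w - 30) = (w - 2)/(w - 6)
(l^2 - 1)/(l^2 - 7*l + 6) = (l + 1)/(l - 6)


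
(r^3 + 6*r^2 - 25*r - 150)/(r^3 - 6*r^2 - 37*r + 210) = (r + 5)/(r - 7)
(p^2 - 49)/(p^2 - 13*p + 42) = (p + 7)/(p - 6)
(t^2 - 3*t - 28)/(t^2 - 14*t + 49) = (t + 4)/(t - 7)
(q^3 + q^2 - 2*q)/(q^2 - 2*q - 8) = q*(q - 1)/(q - 4)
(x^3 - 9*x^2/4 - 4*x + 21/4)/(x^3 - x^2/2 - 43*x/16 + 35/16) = 4*(x - 3)/(4*x - 5)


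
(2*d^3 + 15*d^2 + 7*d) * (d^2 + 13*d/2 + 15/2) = 2*d^5 + 28*d^4 + 239*d^3/2 + 158*d^2 + 105*d/2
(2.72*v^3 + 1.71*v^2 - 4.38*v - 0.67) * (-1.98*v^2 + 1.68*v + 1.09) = -5.3856*v^5 + 1.1838*v^4 + 14.51*v^3 - 4.1679*v^2 - 5.8998*v - 0.7303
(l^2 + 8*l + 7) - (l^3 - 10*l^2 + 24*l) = -l^3 + 11*l^2 - 16*l + 7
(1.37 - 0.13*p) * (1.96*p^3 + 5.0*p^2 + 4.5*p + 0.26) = -0.2548*p^4 + 2.0352*p^3 + 6.265*p^2 + 6.1312*p + 0.3562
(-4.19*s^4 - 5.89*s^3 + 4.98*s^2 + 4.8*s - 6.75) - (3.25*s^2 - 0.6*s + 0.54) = -4.19*s^4 - 5.89*s^3 + 1.73*s^2 + 5.4*s - 7.29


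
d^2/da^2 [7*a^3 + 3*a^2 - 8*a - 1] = 42*a + 6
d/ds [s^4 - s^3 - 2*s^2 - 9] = s*(4*s^2 - 3*s - 4)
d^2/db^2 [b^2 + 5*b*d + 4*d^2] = 2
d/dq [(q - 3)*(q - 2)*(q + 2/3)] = 3*q^2 - 26*q/3 + 8/3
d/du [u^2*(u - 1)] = u*(3*u - 2)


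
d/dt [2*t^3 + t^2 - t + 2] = 6*t^2 + 2*t - 1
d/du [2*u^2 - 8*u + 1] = 4*u - 8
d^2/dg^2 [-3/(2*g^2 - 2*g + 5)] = 12*(2*g^2 - 2*g - 2*(2*g - 1)^2 + 5)/(2*g^2 - 2*g + 5)^3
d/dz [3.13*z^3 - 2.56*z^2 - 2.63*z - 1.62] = 9.39*z^2 - 5.12*z - 2.63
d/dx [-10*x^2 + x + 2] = 1 - 20*x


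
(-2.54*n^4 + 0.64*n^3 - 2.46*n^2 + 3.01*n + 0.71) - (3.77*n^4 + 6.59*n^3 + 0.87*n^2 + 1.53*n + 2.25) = -6.31*n^4 - 5.95*n^3 - 3.33*n^2 + 1.48*n - 1.54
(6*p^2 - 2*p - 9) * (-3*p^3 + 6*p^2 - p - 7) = -18*p^5 + 42*p^4 + 9*p^3 - 94*p^2 + 23*p + 63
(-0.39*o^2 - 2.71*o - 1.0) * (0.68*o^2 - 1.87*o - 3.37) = -0.2652*o^4 - 1.1135*o^3 + 5.702*o^2 + 11.0027*o + 3.37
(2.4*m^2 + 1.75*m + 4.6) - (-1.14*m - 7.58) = 2.4*m^2 + 2.89*m + 12.18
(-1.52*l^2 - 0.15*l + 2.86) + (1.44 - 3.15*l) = -1.52*l^2 - 3.3*l + 4.3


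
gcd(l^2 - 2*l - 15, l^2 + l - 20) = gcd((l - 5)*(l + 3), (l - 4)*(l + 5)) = 1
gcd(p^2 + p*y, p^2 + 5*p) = p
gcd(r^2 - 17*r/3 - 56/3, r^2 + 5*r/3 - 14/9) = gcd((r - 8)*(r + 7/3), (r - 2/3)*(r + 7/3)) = r + 7/3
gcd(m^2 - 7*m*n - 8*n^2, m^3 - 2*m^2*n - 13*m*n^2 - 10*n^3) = m + n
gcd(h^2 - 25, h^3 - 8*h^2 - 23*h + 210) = h + 5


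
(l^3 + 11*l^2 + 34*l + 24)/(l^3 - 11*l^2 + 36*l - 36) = (l^3 + 11*l^2 + 34*l + 24)/(l^3 - 11*l^2 + 36*l - 36)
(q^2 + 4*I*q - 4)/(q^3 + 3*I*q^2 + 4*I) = 1/(q - I)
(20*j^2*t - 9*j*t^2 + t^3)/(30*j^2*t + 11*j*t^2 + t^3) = (20*j^2 - 9*j*t + t^2)/(30*j^2 + 11*j*t + t^2)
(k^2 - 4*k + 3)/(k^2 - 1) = (k - 3)/(k + 1)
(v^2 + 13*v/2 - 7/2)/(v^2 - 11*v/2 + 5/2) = (v + 7)/(v - 5)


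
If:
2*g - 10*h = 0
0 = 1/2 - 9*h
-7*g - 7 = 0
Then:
No Solution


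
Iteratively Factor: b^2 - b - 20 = (b + 4)*(b - 5)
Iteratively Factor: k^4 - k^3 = (k)*(k^3 - k^2) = k^2*(k^2 - k) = k^2*(k - 1)*(k)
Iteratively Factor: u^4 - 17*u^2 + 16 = (u + 1)*(u^3 - u^2 - 16*u + 16) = (u - 4)*(u + 1)*(u^2 + 3*u - 4) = (u - 4)*(u + 1)*(u + 4)*(u - 1)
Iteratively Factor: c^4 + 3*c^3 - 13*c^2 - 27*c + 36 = (c + 3)*(c^3 - 13*c + 12) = (c - 1)*(c + 3)*(c^2 + c - 12) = (c - 3)*(c - 1)*(c + 3)*(c + 4)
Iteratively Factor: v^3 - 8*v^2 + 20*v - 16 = (v - 2)*(v^2 - 6*v + 8) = (v - 4)*(v - 2)*(v - 2)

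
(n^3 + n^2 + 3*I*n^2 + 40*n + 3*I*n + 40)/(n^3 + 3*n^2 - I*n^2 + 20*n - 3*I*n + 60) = (n^2 + n*(1 + 8*I) + 8*I)/(n^2 + n*(3 + 4*I) + 12*I)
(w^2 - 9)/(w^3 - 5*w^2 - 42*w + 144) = (w + 3)/(w^2 - 2*w - 48)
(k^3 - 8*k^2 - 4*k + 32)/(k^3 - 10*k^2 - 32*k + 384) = (k^2 - 4)/(k^2 - 2*k - 48)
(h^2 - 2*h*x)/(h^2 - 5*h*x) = (h - 2*x)/(h - 5*x)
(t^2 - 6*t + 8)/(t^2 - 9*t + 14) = (t - 4)/(t - 7)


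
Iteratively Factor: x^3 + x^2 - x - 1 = (x + 1)*(x^2 - 1) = (x - 1)*(x + 1)*(x + 1)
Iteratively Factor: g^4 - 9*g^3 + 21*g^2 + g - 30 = (g - 3)*(g^3 - 6*g^2 + 3*g + 10) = (g - 3)*(g + 1)*(g^2 - 7*g + 10) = (g - 3)*(g - 2)*(g + 1)*(g - 5)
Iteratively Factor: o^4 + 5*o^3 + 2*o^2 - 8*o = (o + 2)*(o^3 + 3*o^2 - 4*o) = (o - 1)*(o + 2)*(o^2 + 4*o) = (o - 1)*(o + 2)*(o + 4)*(o)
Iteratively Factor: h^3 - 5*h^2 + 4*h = (h - 4)*(h^2 - h) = h*(h - 4)*(h - 1)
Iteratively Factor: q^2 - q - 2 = (q + 1)*(q - 2)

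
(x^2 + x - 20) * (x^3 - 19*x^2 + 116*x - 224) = x^5 - 18*x^4 + 77*x^3 + 272*x^2 - 2544*x + 4480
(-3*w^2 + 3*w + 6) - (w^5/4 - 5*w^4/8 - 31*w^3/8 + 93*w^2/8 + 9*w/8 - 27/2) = -w^5/4 + 5*w^4/8 + 31*w^3/8 - 117*w^2/8 + 15*w/8 + 39/2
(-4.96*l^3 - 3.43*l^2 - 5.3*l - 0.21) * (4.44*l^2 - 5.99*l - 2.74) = -22.0224*l^5 + 14.4812*l^4 + 10.6041*l^3 + 40.2128*l^2 + 15.7799*l + 0.5754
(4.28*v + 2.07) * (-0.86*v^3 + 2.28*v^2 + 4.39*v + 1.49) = -3.6808*v^4 + 7.9782*v^3 + 23.5088*v^2 + 15.4645*v + 3.0843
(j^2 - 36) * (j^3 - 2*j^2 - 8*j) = j^5 - 2*j^4 - 44*j^3 + 72*j^2 + 288*j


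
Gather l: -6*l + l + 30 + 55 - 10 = 75 - 5*l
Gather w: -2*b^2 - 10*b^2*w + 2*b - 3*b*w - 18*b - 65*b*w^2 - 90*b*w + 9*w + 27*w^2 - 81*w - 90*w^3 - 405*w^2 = -2*b^2 - 16*b - 90*w^3 + w^2*(-65*b - 378) + w*(-10*b^2 - 93*b - 72)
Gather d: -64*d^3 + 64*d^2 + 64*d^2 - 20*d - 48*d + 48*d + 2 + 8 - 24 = -64*d^3 + 128*d^2 - 20*d - 14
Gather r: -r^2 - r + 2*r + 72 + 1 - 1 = -r^2 + r + 72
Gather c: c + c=2*c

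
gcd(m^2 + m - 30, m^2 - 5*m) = m - 5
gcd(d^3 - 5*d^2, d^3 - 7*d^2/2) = d^2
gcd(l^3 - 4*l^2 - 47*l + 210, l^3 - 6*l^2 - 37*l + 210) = l - 5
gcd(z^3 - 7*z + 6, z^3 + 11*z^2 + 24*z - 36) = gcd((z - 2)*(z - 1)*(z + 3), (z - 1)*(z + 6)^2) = z - 1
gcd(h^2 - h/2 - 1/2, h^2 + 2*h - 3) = h - 1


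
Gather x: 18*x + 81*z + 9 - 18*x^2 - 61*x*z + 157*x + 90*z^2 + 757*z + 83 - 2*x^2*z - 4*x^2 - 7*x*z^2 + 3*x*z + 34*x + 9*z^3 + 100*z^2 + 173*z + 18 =x^2*(-2*z - 22) + x*(-7*z^2 - 58*z + 209) + 9*z^3 + 190*z^2 + 1011*z + 110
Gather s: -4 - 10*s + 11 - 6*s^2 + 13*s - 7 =-6*s^2 + 3*s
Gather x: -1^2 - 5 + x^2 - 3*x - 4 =x^2 - 3*x - 10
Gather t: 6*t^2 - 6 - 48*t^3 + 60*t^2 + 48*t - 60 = -48*t^3 + 66*t^2 + 48*t - 66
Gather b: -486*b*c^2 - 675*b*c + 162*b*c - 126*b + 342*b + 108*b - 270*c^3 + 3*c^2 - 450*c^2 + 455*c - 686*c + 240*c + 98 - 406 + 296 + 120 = b*(-486*c^2 - 513*c + 324) - 270*c^3 - 447*c^2 + 9*c + 108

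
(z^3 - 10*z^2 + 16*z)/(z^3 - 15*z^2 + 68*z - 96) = z*(z - 2)/(z^2 - 7*z + 12)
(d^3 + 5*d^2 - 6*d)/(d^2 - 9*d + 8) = d*(d + 6)/(d - 8)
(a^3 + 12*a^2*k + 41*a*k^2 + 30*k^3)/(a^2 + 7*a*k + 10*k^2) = (a^2 + 7*a*k + 6*k^2)/(a + 2*k)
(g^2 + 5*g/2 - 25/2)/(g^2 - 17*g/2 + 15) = (g + 5)/(g - 6)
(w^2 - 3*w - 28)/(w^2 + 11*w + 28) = (w - 7)/(w + 7)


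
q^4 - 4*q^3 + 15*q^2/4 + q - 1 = (q - 2)^2*(q - 1/2)*(q + 1/2)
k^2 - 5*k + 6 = (k - 3)*(k - 2)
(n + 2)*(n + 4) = n^2 + 6*n + 8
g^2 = g^2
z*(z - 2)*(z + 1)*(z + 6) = z^4 + 5*z^3 - 8*z^2 - 12*z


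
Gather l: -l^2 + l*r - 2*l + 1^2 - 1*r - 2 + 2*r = -l^2 + l*(r - 2) + r - 1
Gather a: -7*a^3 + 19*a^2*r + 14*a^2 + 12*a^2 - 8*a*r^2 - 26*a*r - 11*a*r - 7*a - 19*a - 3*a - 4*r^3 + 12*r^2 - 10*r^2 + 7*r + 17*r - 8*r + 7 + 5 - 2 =-7*a^3 + a^2*(19*r + 26) + a*(-8*r^2 - 37*r - 29) - 4*r^3 + 2*r^2 + 16*r + 10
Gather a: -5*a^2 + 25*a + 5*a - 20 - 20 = -5*a^2 + 30*a - 40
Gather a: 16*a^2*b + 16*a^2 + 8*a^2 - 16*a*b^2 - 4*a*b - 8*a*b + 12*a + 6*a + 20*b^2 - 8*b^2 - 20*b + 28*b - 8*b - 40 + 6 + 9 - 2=a^2*(16*b + 24) + a*(-16*b^2 - 12*b + 18) + 12*b^2 - 27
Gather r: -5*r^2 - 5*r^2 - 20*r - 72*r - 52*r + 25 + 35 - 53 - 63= -10*r^2 - 144*r - 56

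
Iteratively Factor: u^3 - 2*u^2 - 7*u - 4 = (u - 4)*(u^2 + 2*u + 1) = (u - 4)*(u + 1)*(u + 1)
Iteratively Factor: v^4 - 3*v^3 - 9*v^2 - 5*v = (v + 1)*(v^3 - 4*v^2 - 5*v) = (v + 1)^2*(v^2 - 5*v) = (v - 5)*(v + 1)^2*(v)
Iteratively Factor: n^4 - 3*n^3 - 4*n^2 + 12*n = (n - 2)*(n^3 - n^2 - 6*n) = n*(n - 2)*(n^2 - n - 6) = n*(n - 3)*(n - 2)*(n + 2)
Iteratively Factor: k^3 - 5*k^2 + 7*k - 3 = (k - 1)*(k^2 - 4*k + 3) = (k - 3)*(k - 1)*(k - 1)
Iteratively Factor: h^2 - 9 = (h - 3)*(h + 3)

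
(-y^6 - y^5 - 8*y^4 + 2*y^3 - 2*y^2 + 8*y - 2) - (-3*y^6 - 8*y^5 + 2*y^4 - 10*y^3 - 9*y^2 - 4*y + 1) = 2*y^6 + 7*y^5 - 10*y^4 + 12*y^3 + 7*y^2 + 12*y - 3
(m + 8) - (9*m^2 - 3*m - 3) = -9*m^2 + 4*m + 11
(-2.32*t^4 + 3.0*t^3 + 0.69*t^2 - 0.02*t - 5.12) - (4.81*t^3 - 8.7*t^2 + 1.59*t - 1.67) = -2.32*t^4 - 1.81*t^3 + 9.39*t^2 - 1.61*t - 3.45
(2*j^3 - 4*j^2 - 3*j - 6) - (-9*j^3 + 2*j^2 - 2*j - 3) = 11*j^3 - 6*j^2 - j - 3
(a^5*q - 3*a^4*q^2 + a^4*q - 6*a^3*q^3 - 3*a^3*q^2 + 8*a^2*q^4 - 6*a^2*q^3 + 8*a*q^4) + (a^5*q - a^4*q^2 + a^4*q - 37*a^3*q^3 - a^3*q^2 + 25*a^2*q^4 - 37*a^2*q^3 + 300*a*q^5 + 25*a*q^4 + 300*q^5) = 2*a^5*q - 4*a^4*q^2 + 2*a^4*q - 43*a^3*q^3 - 4*a^3*q^2 + 33*a^2*q^4 - 43*a^2*q^3 + 300*a*q^5 + 33*a*q^4 + 300*q^5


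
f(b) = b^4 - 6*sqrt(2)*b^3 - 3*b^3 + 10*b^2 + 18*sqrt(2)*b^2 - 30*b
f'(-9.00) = -6375.13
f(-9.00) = 18075.69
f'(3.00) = -19.37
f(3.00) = 0.00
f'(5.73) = -2.43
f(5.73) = -90.54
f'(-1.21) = -173.34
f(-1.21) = 110.70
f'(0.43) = -5.56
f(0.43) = -7.22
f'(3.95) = -40.98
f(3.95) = -29.70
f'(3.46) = -31.45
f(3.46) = -11.76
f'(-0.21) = -46.45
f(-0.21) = 7.97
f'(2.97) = -18.53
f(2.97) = 0.57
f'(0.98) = 10.17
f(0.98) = -5.24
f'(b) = 4*b^3 - 18*sqrt(2)*b^2 - 9*b^2 + 20*b + 36*sqrt(2)*b - 30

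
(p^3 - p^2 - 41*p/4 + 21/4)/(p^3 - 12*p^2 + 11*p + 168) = (p^2 - 4*p + 7/4)/(p^2 - 15*p + 56)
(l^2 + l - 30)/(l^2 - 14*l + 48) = (l^2 + l - 30)/(l^2 - 14*l + 48)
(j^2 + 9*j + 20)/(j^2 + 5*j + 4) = (j + 5)/(j + 1)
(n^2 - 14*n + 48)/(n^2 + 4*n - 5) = (n^2 - 14*n + 48)/(n^2 + 4*n - 5)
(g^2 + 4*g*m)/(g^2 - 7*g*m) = (g + 4*m)/(g - 7*m)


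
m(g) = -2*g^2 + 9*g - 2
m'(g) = 9 - 4*g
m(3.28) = 6.00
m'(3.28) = -4.12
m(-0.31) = -4.98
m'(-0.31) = 10.24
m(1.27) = 6.20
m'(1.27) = 3.92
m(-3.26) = -52.60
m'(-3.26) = 22.04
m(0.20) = -0.28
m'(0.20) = 8.20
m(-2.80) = -42.88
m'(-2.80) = 20.20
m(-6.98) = -162.26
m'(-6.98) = 36.92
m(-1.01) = -13.13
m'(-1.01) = 13.04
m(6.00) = -20.00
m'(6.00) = -15.00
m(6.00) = -20.00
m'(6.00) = -15.00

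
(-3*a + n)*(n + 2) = -3*a*n - 6*a + n^2 + 2*n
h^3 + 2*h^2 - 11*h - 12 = (h - 3)*(h + 1)*(h + 4)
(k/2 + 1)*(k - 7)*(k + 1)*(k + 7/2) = k^4/2 - k^3/4 - 33*k^2/2 - 161*k/4 - 49/2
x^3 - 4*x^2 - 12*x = x*(x - 6)*(x + 2)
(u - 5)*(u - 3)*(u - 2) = u^3 - 10*u^2 + 31*u - 30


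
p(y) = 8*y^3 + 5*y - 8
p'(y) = 24*y^2 + 5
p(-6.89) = -2659.11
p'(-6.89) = 1144.33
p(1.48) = 25.33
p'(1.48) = 57.57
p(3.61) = 386.42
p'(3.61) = 317.77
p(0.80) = 0.10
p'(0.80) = 20.36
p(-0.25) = -9.38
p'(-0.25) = 6.50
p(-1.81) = -64.49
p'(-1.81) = 83.63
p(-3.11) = -264.19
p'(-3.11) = 237.13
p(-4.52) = -769.36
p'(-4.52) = 495.33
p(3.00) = 223.00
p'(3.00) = 221.00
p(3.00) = 223.00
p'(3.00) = 221.00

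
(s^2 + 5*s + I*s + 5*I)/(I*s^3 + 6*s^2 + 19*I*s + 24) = (s^2 + 5*s + I*s + 5*I)/(I*s^3 + 6*s^2 + 19*I*s + 24)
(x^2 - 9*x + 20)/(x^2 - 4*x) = (x - 5)/x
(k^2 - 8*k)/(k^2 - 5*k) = (k - 8)/(k - 5)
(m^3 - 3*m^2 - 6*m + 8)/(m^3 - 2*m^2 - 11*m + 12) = (m + 2)/(m + 3)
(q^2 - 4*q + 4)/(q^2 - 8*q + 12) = (q - 2)/(q - 6)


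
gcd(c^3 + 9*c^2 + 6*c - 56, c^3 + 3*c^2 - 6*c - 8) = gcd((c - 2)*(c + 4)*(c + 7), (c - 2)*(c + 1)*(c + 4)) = c^2 + 2*c - 8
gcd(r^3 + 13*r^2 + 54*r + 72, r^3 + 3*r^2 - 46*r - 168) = r^2 + 10*r + 24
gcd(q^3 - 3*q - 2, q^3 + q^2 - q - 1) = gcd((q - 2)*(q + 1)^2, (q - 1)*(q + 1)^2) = q^2 + 2*q + 1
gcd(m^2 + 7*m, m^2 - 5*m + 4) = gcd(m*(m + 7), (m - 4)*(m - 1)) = 1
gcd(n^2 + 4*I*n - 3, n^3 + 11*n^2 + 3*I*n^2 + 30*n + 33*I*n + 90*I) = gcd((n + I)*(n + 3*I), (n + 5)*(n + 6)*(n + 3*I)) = n + 3*I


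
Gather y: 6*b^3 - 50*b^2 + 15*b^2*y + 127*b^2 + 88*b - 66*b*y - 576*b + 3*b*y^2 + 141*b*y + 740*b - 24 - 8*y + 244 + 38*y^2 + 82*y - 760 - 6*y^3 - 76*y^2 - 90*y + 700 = 6*b^3 + 77*b^2 + 252*b - 6*y^3 + y^2*(3*b - 38) + y*(15*b^2 + 75*b - 16) + 160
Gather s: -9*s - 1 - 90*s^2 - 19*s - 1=-90*s^2 - 28*s - 2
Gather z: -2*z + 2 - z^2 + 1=-z^2 - 2*z + 3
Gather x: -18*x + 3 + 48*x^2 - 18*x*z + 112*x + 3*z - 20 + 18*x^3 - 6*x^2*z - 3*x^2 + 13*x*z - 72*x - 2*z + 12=18*x^3 + x^2*(45 - 6*z) + x*(22 - 5*z) + z - 5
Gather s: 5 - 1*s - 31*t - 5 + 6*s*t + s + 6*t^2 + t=6*s*t + 6*t^2 - 30*t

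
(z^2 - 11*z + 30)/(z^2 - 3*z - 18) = (z - 5)/(z + 3)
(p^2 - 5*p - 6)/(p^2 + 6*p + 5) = (p - 6)/(p + 5)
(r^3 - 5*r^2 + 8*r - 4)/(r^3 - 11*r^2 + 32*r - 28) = (r - 1)/(r - 7)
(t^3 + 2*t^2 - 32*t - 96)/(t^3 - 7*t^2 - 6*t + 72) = (t^2 + 8*t + 16)/(t^2 - t - 12)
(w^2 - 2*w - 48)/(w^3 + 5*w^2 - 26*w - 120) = (w - 8)/(w^2 - w - 20)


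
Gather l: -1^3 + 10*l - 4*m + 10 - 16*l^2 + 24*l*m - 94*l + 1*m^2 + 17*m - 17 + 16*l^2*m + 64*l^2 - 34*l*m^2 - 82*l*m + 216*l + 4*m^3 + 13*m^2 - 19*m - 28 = l^2*(16*m + 48) + l*(-34*m^2 - 58*m + 132) + 4*m^3 + 14*m^2 - 6*m - 36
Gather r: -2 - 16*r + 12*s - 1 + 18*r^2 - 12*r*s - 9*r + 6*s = 18*r^2 + r*(-12*s - 25) + 18*s - 3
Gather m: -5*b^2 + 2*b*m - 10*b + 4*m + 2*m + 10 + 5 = -5*b^2 - 10*b + m*(2*b + 6) + 15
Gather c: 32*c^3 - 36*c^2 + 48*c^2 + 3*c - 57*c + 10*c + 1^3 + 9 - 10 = 32*c^3 + 12*c^2 - 44*c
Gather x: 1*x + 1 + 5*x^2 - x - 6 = 5*x^2 - 5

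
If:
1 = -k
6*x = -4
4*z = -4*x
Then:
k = -1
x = -2/3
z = 2/3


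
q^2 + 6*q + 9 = (q + 3)^2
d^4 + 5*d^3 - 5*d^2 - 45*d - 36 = (d - 3)*(d + 1)*(d + 3)*(d + 4)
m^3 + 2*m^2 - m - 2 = (m - 1)*(m + 1)*(m + 2)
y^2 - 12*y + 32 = (y - 8)*(y - 4)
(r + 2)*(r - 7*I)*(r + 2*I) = r^3 + 2*r^2 - 5*I*r^2 + 14*r - 10*I*r + 28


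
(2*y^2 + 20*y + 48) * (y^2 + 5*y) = 2*y^4 + 30*y^3 + 148*y^2 + 240*y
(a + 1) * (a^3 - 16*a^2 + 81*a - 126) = a^4 - 15*a^3 + 65*a^2 - 45*a - 126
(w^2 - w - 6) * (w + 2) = w^3 + w^2 - 8*w - 12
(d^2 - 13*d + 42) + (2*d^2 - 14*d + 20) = 3*d^2 - 27*d + 62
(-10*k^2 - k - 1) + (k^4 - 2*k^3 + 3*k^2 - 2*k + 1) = k^4 - 2*k^3 - 7*k^2 - 3*k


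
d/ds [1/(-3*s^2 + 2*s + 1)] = 2*(3*s - 1)/(-3*s^2 + 2*s + 1)^2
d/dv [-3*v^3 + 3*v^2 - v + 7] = -9*v^2 + 6*v - 1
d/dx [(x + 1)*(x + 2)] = 2*x + 3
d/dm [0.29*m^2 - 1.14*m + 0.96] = 0.58*m - 1.14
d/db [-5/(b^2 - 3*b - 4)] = 5*(2*b - 3)/(-b^2 + 3*b + 4)^2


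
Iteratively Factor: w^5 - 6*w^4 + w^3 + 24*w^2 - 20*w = (w + 2)*(w^4 - 8*w^3 + 17*w^2 - 10*w) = (w - 2)*(w + 2)*(w^3 - 6*w^2 + 5*w) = (w - 5)*(w - 2)*(w + 2)*(w^2 - w) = (w - 5)*(w - 2)*(w - 1)*(w + 2)*(w)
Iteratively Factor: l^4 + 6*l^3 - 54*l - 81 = (l + 3)*(l^3 + 3*l^2 - 9*l - 27) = (l + 3)^2*(l^2 - 9) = (l + 3)^3*(l - 3)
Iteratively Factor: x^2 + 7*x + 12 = (x + 4)*(x + 3)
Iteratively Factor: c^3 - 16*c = (c)*(c^2 - 16) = c*(c + 4)*(c - 4)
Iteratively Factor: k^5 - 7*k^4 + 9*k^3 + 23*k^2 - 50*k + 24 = (k + 2)*(k^4 - 9*k^3 + 27*k^2 - 31*k + 12) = (k - 4)*(k + 2)*(k^3 - 5*k^2 + 7*k - 3) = (k - 4)*(k - 1)*(k + 2)*(k^2 - 4*k + 3) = (k - 4)*(k - 3)*(k - 1)*(k + 2)*(k - 1)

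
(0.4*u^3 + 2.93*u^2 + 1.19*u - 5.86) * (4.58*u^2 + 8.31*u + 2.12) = 1.832*u^5 + 16.7434*u^4 + 30.6465*u^3 - 10.7383*u^2 - 46.1738*u - 12.4232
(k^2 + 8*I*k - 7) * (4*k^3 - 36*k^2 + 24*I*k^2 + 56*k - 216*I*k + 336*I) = 4*k^5 - 36*k^4 + 56*I*k^4 - 164*k^3 - 504*I*k^3 + 1980*k^2 + 616*I*k^2 - 3080*k + 1512*I*k - 2352*I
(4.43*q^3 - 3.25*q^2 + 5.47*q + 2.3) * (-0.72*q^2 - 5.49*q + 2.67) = -3.1896*q^5 - 21.9807*q^4 + 25.7322*q^3 - 40.3638*q^2 + 1.9779*q + 6.141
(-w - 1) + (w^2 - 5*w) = w^2 - 6*w - 1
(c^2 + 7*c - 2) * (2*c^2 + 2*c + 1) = 2*c^4 + 16*c^3 + 11*c^2 + 3*c - 2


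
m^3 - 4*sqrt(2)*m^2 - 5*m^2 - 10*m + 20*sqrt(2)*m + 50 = (m - 5)*(m - 5*sqrt(2))*(m + sqrt(2))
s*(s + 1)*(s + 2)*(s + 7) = s^4 + 10*s^3 + 23*s^2 + 14*s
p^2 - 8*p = p*(p - 8)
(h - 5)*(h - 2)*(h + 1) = h^3 - 6*h^2 + 3*h + 10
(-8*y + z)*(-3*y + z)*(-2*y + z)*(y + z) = -48*y^4 - 2*y^3*z + 33*y^2*z^2 - 12*y*z^3 + z^4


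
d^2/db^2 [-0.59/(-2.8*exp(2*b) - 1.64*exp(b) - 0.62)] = (0.59*(5.6*exp(b) + 1.64)*(11.2*exp(b) + 3.28)*exp(b) - (6.608*exp(b) + 0.9676)*(2.8*exp(2*b) + 1.64*exp(b) + 0.62))*exp(b)/(2.8*exp(2*b) + 1.64*exp(b) + 0.62)^3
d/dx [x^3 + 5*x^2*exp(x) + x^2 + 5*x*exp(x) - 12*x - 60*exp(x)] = 5*x^2*exp(x) + 3*x^2 + 15*x*exp(x) + 2*x - 55*exp(x) - 12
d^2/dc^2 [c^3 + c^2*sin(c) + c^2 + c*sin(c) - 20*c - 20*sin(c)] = -c^2*sin(c) - c*sin(c) + 4*c*cos(c) + 6*c + 22*sin(c) + 2*cos(c) + 2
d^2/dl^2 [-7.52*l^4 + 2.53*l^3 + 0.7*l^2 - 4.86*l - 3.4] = -90.24*l^2 + 15.18*l + 1.4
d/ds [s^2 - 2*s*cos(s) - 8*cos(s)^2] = 2*s*sin(s) + 2*s + 8*sin(2*s) - 2*cos(s)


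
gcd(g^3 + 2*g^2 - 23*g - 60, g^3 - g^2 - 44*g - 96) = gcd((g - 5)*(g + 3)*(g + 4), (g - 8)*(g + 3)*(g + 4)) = g^2 + 7*g + 12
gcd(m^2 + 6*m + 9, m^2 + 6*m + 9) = m^2 + 6*m + 9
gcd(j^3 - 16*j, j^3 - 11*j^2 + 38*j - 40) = j - 4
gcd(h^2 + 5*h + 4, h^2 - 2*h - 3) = h + 1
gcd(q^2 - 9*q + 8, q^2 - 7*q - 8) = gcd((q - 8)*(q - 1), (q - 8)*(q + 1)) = q - 8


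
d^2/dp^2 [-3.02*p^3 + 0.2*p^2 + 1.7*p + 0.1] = 0.4 - 18.12*p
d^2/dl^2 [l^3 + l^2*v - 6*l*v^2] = 6*l + 2*v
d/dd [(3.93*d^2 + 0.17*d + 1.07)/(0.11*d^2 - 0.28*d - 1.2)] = (-1.1191*d^2 - 9.6674*d + 0.0956)/(0.0121*d^4 - 0.0616*d^3 - 0.1856*d^2 + 0.672*d + 1.44)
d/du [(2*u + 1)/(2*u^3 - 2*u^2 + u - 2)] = (4*u^3 - 4*u^2 + 2*u - (2*u + 1)*(6*u^2 - 4*u + 1) - 4)/(2*u^3 - 2*u^2 + u - 2)^2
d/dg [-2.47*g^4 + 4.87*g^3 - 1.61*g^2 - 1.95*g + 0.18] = -9.88*g^3 + 14.61*g^2 - 3.22*g - 1.95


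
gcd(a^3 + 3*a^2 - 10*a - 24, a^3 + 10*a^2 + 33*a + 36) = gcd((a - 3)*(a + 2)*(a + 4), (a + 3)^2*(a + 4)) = a + 4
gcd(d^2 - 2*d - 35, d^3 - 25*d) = d + 5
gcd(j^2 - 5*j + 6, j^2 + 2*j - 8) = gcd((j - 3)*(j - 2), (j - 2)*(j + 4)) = j - 2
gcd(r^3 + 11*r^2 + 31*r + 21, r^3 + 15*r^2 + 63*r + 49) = r^2 + 8*r + 7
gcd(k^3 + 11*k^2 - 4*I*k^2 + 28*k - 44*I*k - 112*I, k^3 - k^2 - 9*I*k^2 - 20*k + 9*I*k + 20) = k - 4*I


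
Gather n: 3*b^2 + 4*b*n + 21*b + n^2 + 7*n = 3*b^2 + 21*b + n^2 + n*(4*b + 7)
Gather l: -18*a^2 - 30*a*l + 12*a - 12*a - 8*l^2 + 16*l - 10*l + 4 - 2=-18*a^2 - 8*l^2 + l*(6 - 30*a) + 2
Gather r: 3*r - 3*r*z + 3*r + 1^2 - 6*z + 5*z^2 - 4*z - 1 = r*(6 - 3*z) + 5*z^2 - 10*z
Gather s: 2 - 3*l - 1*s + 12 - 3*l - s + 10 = -6*l - 2*s + 24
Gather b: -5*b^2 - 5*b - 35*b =-5*b^2 - 40*b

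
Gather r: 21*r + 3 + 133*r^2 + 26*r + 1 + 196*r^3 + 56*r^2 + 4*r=196*r^3 + 189*r^2 + 51*r + 4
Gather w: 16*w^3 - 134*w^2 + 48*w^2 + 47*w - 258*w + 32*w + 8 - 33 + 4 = 16*w^3 - 86*w^2 - 179*w - 21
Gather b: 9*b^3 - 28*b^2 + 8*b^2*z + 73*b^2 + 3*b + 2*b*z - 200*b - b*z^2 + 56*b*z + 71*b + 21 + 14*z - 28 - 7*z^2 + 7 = 9*b^3 + b^2*(8*z + 45) + b*(-z^2 + 58*z - 126) - 7*z^2 + 14*z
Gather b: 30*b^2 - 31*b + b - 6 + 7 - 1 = 30*b^2 - 30*b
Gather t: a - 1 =a - 1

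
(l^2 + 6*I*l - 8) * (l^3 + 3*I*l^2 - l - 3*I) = l^5 + 9*I*l^4 - 27*l^3 - 33*I*l^2 + 26*l + 24*I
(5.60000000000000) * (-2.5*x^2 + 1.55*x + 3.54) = -14.0*x^2 + 8.68*x + 19.824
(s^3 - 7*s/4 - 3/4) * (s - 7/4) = s^4 - 7*s^3/4 - 7*s^2/4 + 37*s/16 + 21/16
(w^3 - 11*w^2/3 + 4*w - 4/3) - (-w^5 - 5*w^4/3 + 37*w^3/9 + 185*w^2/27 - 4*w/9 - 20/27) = w^5 + 5*w^4/3 - 28*w^3/9 - 284*w^2/27 + 40*w/9 - 16/27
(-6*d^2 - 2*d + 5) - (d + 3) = -6*d^2 - 3*d + 2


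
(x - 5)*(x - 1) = x^2 - 6*x + 5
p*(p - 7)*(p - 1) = p^3 - 8*p^2 + 7*p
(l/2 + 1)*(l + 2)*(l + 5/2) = l^3/2 + 13*l^2/4 + 7*l + 5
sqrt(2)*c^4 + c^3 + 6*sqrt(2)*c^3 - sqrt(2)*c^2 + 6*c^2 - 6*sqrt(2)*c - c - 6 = (c - 1)*(c + 1)*(c + 6)*(sqrt(2)*c + 1)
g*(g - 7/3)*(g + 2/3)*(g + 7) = g^4 + 16*g^3/3 - 119*g^2/9 - 98*g/9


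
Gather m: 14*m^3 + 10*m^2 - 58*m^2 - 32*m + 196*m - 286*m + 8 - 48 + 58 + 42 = 14*m^3 - 48*m^2 - 122*m + 60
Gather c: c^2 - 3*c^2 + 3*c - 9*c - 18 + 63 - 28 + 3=-2*c^2 - 6*c + 20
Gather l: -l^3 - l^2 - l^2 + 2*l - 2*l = -l^3 - 2*l^2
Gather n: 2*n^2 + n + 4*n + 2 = 2*n^2 + 5*n + 2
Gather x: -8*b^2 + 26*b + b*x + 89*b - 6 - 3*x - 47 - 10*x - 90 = -8*b^2 + 115*b + x*(b - 13) - 143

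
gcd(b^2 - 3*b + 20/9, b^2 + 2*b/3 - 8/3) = b - 4/3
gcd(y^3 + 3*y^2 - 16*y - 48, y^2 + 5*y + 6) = y + 3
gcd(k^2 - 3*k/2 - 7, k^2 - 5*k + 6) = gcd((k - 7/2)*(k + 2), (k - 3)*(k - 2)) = 1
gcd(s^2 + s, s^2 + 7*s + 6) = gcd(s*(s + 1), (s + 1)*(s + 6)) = s + 1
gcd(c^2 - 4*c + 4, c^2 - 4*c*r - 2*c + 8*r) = c - 2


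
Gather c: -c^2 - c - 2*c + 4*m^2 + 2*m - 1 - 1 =-c^2 - 3*c + 4*m^2 + 2*m - 2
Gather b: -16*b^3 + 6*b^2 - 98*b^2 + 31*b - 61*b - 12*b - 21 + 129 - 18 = -16*b^3 - 92*b^2 - 42*b + 90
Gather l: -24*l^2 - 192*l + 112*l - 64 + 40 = -24*l^2 - 80*l - 24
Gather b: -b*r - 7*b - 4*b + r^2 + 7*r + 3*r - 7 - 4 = b*(-r - 11) + r^2 + 10*r - 11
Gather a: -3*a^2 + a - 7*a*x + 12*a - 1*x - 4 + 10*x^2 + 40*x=-3*a^2 + a*(13 - 7*x) + 10*x^2 + 39*x - 4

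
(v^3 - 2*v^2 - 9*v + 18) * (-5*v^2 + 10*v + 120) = -5*v^5 + 20*v^4 + 145*v^3 - 420*v^2 - 900*v + 2160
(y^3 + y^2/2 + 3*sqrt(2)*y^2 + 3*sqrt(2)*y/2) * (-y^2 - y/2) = -y^5 - 3*sqrt(2)*y^4 - y^4 - 3*sqrt(2)*y^3 - y^3/4 - 3*sqrt(2)*y^2/4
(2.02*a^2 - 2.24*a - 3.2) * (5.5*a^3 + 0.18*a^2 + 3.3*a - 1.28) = 11.11*a^5 - 11.9564*a^4 - 11.3372*a^3 - 10.5536*a^2 - 7.6928*a + 4.096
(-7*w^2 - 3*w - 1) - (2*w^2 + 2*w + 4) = -9*w^2 - 5*w - 5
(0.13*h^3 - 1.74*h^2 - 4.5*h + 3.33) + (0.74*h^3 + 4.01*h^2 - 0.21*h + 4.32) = 0.87*h^3 + 2.27*h^2 - 4.71*h + 7.65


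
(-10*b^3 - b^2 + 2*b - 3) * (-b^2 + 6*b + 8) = 10*b^5 - 59*b^4 - 88*b^3 + 7*b^2 - 2*b - 24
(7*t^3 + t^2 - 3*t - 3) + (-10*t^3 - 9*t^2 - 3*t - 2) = -3*t^3 - 8*t^2 - 6*t - 5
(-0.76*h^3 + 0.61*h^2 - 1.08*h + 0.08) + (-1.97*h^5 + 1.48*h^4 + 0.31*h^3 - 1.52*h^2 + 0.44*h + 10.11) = -1.97*h^5 + 1.48*h^4 - 0.45*h^3 - 0.91*h^2 - 0.64*h + 10.19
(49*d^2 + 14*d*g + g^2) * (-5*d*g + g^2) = -245*d^3*g - 21*d^2*g^2 + 9*d*g^3 + g^4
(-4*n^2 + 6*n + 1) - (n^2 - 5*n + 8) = -5*n^2 + 11*n - 7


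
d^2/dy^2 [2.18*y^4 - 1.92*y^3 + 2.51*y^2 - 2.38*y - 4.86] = 26.16*y^2 - 11.52*y + 5.02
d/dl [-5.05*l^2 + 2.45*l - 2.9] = 2.45 - 10.1*l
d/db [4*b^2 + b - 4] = 8*b + 1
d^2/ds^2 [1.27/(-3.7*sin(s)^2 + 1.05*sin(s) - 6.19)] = (69.5452*sin(s)^4 - 14.80185*sin(s)^3 - 219.264865*sin(s)^2 + 37.858065*sin(s) + 55.37327)/(3.7*sin(s)^2 - 1.05*sin(s) + 6.19)^3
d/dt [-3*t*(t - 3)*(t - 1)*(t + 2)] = -12*t^3 + 18*t^2 + 30*t - 18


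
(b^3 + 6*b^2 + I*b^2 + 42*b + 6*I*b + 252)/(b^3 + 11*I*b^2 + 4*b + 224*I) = (b^2 + 6*b*(1 - I) - 36*I)/(b^2 + 4*I*b + 32)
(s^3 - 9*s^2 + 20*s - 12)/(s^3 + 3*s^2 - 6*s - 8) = (s^2 - 7*s + 6)/(s^2 + 5*s + 4)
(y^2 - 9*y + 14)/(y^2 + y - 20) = (y^2 - 9*y + 14)/(y^2 + y - 20)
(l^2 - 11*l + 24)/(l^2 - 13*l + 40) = (l - 3)/(l - 5)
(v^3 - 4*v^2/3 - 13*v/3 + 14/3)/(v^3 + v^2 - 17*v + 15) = (3*v^2 - v - 14)/(3*(v^2 + 2*v - 15))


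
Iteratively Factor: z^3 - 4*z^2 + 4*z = (z)*(z^2 - 4*z + 4) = z*(z - 2)*(z - 2)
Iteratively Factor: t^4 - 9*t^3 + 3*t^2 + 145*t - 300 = (t - 3)*(t^3 - 6*t^2 - 15*t + 100) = (t - 5)*(t - 3)*(t^2 - t - 20) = (t - 5)*(t - 3)*(t + 4)*(t - 5)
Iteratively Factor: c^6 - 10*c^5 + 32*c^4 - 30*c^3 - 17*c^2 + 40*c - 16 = (c + 1)*(c^5 - 11*c^4 + 43*c^3 - 73*c^2 + 56*c - 16) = (c - 4)*(c + 1)*(c^4 - 7*c^3 + 15*c^2 - 13*c + 4) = (c - 4)*(c - 1)*(c + 1)*(c^3 - 6*c^2 + 9*c - 4) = (c - 4)*(c - 1)^2*(c + 1)*(c^2 - 5*c + 4) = (c - 4)*(c - 1)^3*(c + 1)*(c - 4)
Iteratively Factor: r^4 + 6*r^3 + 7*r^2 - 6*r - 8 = (r - 1)*(r^3 + 7*r^2 + 14*r + 8) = (r - 1)*(r + 2)*(r^2 + 5*r + 4) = (r - 1)*(r + 2)*(r + 4)*(r + 1)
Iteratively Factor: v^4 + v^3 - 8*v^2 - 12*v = (v + 2)*(v^3 - v^2 - 6*v) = (v - 3)*(v + 2)*(v^2 + 2*v) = v*(v - 3)*(v + 2)*(v + 2)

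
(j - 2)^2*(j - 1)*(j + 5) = j^4 - 17*j^2 + 36*j - 20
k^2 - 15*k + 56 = (k - 8)*(k - 7)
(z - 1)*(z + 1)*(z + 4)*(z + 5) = z^4 + 9*z^3 + 19*z^2 - 9*z - 20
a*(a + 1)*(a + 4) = a^3 + 5*a^2 + 4*a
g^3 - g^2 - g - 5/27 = (g - 5/3)*(g + 1/3)^2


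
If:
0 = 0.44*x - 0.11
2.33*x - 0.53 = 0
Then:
No Solution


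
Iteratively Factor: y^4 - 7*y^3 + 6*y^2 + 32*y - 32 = (y + 2)*(y^3 - 9*y^2 + 24*y - 16) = (y - 4)*(y + 2)*(y^2 - 5*y + 4) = (y - 4)*(y - 1)*(y + 2)*(y - 4)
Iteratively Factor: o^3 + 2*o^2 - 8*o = (o)*(o^2 + 2*o - 8) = o*(o - 2)*(o + 4)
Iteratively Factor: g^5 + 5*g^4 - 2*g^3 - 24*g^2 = (g)*(g^4 + 5*g^3 - 2*g^2 - 24*g) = g*(g + 4)*(g^3 + g^2 - 6*g) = g^2*(g + 4)*(g^2 + g - 6) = g^2*(g + 3)*(g + 4)*(g - 2)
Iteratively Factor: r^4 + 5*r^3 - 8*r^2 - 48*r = (r - 3)*(r^3 + 8*r^2 + 16*r) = (r - 3)*(r + 4)*(r^2 + 4*r) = r*(r - 3)*(r + 4)*(r + 4)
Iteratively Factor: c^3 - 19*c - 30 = (c + 2)*(c^2 - 2*c - 15) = (c - 5)*(c + 2)*(c + 3)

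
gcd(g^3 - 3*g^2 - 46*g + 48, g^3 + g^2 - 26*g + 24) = g^2 + 5*g - 6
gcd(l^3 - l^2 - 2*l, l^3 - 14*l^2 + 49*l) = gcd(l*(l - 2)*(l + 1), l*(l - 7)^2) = l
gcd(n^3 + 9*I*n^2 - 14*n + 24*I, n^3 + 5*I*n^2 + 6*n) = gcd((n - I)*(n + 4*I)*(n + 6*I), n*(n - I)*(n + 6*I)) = n^2 + 5*I*n + 6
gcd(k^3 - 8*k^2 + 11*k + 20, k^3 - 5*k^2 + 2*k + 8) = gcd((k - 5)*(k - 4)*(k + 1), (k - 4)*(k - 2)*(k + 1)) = k^2 - 3*k - 4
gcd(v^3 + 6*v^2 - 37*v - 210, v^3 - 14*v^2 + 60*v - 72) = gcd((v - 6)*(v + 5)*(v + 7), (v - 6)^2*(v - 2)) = v - 6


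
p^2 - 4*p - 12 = (p - 6)*(p + 2)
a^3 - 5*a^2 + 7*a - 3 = (a - 3)*(a - 1)^2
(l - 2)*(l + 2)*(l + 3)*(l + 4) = l^4 + 7*l^3 + 8*l^2 - 28*l - 48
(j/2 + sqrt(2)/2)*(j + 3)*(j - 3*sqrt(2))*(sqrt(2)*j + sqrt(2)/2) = sqrt(2)*j^4/2 - 2*j^3 + 7*sqrt(2)*j^3/4 - 7*j^2 - 9*sqrt(2)*j^2/4 - 21*sqrt(2)*j/2 - 3*j - 9*sqrt(2)/2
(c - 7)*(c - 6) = c^2 - 13*c + 42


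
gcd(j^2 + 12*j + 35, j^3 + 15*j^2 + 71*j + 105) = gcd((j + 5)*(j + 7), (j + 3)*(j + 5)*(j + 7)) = j^2 + 12*j + 35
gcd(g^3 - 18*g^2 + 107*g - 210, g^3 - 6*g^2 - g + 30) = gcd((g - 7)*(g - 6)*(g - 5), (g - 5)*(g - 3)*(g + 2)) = g - 5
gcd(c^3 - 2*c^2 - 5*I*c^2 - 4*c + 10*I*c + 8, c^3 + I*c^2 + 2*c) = c - I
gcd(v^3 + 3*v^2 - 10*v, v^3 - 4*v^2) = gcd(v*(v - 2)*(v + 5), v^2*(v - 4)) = v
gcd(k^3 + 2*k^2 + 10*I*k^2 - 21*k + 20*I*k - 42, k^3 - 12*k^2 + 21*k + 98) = k + 2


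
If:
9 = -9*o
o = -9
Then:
No Solution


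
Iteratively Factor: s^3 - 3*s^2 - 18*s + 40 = (s - 2)*(s^2 - s - 20) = (s - 2)*(s + 4)*(s - 5)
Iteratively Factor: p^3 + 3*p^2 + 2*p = (p + 2)*(p^2 + p) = p*(p + 2)*(p + 1)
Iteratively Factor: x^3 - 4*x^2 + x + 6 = (x - 2)*(x^2 - 2*x - 3) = (x - 3)*(x - 2)*(x + 1)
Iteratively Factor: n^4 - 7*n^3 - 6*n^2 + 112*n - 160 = (n - 4)*(n^3 - 3*n^2 - 18*n + 40) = (n - 4)*(n + 4)*(n^2 - 7*n + 10) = (n - 4)*(n - 2)*(n + 4)*(n - 5)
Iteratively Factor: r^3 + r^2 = (r + 1)*(r^2) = r*(r + 1)*(r)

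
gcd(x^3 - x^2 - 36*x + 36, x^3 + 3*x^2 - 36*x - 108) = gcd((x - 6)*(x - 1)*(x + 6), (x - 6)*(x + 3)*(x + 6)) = x^2 - 36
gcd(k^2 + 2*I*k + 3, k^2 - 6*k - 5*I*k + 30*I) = 1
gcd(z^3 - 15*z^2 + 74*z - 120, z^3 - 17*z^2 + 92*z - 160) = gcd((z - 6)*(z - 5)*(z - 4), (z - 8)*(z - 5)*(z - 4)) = z^2 - 9*z + 20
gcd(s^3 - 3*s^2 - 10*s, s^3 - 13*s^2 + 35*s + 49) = 1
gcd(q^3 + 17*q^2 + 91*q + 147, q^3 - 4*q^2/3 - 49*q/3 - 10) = q + 3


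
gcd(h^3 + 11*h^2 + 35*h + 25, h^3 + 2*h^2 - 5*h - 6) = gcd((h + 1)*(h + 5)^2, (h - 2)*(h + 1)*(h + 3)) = h + 1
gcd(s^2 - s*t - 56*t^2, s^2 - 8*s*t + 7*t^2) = 1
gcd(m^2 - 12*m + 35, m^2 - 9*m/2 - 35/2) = m - 7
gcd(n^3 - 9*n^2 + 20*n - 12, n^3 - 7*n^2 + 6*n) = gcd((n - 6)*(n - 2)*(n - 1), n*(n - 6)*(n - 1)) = n^2 - 7*n + 6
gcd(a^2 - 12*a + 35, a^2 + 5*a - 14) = 1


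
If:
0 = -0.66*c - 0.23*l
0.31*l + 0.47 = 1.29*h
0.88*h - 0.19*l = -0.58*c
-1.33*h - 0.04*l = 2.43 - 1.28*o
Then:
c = -0.62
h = 0.79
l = 1.77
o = 2.78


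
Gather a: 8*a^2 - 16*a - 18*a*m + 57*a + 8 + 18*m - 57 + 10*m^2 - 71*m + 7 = 8*a^2 + a*(41 - 18*m) + 10*m^2 - 53*m - 42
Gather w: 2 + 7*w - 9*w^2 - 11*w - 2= -9*w^2 - 4*w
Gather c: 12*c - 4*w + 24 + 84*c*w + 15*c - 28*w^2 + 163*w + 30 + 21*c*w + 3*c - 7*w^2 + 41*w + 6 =c*(105*w + 30) - 35*w^2 + 200*w + 60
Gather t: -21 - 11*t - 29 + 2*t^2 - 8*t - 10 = 2*t^2 - 19*t - 60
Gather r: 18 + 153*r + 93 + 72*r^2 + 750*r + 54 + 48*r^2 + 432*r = 120*r^2 + 1335*r + 165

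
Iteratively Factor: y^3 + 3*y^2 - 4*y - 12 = (y - 2)*(y^2 + 5*y + 6) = (y - 2)*(y + 3)*(y + 2)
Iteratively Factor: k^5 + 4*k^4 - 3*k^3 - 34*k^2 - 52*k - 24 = (k + 2)*(k^4 + 2*k^3 - 7*k^2 - 20*k - 12) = (k + 2)^2*(k^3 - 7*k - 6) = (k - 3)*(k + 2)^2*(k^2 + 3*k + 2) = (k - 3)*(k + 1)*(k + 2)^2*(k + 2)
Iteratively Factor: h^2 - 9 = (h - 3)*(h + 3)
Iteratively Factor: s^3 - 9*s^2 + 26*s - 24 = (s - 3)*(s^2 - 6*s + 8) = (s - 4)*(s - 3)*(s - 2)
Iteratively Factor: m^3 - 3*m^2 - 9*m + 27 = (m - 3)*(m^2 - 9) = (m - 3)*(m + 3)*(m - 3)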